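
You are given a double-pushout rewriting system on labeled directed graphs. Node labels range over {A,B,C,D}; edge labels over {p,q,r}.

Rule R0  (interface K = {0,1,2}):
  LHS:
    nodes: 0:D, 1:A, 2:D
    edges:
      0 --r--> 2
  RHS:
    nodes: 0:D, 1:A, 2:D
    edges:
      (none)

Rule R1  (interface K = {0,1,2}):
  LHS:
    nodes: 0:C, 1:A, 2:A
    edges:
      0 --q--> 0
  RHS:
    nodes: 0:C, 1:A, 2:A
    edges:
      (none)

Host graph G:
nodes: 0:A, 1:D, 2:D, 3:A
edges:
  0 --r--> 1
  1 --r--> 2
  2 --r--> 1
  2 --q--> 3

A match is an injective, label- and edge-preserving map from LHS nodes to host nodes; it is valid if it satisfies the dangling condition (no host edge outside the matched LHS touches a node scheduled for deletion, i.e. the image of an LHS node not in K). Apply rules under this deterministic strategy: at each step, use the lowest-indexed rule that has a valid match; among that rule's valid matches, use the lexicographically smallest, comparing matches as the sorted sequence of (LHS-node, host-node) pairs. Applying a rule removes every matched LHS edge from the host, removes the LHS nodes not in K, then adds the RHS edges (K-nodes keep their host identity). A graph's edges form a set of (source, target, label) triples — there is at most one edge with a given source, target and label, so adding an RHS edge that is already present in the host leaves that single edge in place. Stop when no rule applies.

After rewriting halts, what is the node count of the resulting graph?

initial: |V|=4 |E|=4  E = 0-r->1 1-r->2 2-r->1 2-q->3
step 1: apply R0 at {0↦1, 1↦0, 2↦2}  → |V|=4 |E|=3  E = 0-r->1 2-r->1 2-q->3
step 2: apply R0 at {0↦2, 1↦0, 2↦1}  → |V|=4 |E|=2  E = 0-r->1 2-q->3
normal form: no rule applies after step 2
NF nodes: {0:A, 1:D, 2:D, 3:A}

Answer: 4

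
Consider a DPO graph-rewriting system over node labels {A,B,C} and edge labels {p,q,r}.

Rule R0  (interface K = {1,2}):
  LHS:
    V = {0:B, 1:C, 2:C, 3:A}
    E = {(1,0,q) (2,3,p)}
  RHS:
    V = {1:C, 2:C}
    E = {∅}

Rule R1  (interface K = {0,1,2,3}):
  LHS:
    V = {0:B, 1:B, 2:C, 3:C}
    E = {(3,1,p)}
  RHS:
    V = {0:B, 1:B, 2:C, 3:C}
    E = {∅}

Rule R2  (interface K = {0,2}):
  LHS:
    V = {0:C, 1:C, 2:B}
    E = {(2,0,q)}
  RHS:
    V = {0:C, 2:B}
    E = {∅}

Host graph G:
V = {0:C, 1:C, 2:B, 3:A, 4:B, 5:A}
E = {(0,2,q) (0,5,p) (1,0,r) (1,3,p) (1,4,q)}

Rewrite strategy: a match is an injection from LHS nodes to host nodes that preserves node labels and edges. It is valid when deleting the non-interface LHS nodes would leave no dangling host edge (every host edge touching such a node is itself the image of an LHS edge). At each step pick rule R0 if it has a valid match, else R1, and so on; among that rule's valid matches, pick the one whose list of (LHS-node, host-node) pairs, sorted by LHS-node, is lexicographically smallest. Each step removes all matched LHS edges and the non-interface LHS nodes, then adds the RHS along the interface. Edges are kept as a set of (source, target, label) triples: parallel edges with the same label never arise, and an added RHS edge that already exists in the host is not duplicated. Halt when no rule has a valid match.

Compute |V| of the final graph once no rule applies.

[0] host  ⇒  6 nodes, 5 edges  {0-q->2 0-p->5 1-r->0 1-p->3 1-q->4}
[1] R0 @ {0↦2, 1↦0, 2↦1, 3↦3}  ⇒  4 nodes, 3 edges  {0-p->5 1-r->0 1-q->4}
[2] R0 @ {0↦4, 1↦1, 2↦0, 3↦5}  ⇒  2 nodes, 1 edges  {1-r->0}
normal form: no rule applies after step 2
NF nodes: {0:C, 1:C}

Answer: 2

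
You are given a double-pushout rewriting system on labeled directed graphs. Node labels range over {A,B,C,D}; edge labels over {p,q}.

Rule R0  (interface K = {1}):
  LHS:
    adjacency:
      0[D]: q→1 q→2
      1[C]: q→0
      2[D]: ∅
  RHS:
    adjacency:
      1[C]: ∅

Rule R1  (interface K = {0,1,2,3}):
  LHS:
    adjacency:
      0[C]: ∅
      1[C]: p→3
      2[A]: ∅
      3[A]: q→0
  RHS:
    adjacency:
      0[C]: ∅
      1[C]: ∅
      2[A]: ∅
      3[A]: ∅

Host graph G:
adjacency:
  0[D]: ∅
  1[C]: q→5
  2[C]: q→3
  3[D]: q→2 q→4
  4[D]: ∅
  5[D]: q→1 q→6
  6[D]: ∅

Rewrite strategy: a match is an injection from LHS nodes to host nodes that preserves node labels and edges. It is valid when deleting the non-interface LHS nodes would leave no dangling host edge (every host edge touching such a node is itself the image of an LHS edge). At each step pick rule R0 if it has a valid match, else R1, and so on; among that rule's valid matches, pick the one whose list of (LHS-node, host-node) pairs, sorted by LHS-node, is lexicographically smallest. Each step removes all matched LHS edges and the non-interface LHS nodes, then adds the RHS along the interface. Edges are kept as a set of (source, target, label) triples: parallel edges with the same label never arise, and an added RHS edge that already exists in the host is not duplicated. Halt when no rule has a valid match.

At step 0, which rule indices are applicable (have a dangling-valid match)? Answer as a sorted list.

R0: 2 valid matches — {0↦3, 1↦2, 2↦4}, {0↦5, 1↦1, 2↦6}
R1: no valid match — LHS pattern not found

Answer: [R0]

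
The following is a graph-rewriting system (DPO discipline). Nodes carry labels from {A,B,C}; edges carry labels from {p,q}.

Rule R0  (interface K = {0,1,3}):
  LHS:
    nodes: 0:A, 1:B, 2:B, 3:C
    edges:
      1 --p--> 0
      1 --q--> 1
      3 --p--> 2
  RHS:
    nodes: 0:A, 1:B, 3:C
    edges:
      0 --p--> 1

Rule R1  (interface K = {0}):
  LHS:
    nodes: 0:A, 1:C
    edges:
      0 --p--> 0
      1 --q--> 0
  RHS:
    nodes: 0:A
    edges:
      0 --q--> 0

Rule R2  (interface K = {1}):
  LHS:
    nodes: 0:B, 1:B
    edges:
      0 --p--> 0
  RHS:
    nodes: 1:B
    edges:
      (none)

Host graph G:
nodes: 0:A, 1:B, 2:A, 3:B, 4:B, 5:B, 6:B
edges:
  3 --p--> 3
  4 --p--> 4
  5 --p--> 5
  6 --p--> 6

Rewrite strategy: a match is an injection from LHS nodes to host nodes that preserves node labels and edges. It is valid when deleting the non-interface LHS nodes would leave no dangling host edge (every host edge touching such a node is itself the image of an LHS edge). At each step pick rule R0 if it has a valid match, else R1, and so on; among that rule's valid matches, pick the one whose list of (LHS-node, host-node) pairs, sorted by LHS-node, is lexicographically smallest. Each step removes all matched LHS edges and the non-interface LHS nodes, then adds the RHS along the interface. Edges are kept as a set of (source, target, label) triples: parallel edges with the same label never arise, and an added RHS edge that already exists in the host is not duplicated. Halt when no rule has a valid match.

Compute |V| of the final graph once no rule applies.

Answer: 3

Steps:
initial: |V|=7 |E|=4  E = 3-p->3 4-p->4 5-p->5 6-p->6
step 1: apply R2 at {0↦3, 1↦1}  → |V|=6 |E|=3  E = 4-p->4 5-p->5 6-p->6
step 2: apply R2 at {0↦4, 1↦1}  → |V|=5 |E|=2  E = 5-p->5 6-p->6
step 3: apply R2 at {0↦5, 1↦1}  → |V|=4 |E|=1  E = 6-p->6
step 4: apply R2 at {0↦6, 1↦1}  → |V|=3 |E|=0  E = ∅
halt: no rule applies after step 4
NF nodes: {0:A, 1:B, 2:A}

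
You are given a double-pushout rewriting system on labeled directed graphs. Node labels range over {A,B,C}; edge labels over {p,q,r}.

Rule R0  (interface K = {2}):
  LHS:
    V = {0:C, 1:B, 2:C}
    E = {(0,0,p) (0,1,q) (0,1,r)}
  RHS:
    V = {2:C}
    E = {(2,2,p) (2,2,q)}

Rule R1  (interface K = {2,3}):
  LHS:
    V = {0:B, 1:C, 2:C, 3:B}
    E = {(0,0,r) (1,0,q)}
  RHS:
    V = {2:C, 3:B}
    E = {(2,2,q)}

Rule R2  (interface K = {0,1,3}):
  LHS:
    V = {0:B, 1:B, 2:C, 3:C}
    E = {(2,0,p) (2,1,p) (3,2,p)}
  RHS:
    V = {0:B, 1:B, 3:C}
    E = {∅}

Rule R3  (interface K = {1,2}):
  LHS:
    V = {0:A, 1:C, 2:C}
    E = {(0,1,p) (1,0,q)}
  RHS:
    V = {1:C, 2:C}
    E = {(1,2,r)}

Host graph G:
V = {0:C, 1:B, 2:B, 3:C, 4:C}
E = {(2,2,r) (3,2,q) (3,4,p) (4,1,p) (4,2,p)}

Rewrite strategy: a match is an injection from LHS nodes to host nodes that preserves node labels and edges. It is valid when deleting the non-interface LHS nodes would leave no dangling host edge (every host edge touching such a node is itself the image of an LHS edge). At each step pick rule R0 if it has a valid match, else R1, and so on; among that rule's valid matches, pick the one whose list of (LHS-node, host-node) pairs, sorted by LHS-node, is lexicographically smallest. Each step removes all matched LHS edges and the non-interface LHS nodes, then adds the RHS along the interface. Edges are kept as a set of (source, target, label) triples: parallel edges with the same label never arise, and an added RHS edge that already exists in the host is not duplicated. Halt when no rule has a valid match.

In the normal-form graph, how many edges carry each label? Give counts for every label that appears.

initial: |V|=5 |E|=5  E = 2-r->2 3-q->2 3-p->4 4-p->1 4-p->2
step 1: apply R2 at {0↦1, 1↦2, 2↦4, 3↦3}  → |V|=4 |E|=2  E = 2-r->2 3-q->2
step 2: apply R1 at {0↦2, 1↦3, 2↦0, 3↦1}  → |V|=2 |E|=1  E = 0-q->0
final graph: no rule applies after step 2
NF edges: [(0, 0, 'q')]

Answer: q:1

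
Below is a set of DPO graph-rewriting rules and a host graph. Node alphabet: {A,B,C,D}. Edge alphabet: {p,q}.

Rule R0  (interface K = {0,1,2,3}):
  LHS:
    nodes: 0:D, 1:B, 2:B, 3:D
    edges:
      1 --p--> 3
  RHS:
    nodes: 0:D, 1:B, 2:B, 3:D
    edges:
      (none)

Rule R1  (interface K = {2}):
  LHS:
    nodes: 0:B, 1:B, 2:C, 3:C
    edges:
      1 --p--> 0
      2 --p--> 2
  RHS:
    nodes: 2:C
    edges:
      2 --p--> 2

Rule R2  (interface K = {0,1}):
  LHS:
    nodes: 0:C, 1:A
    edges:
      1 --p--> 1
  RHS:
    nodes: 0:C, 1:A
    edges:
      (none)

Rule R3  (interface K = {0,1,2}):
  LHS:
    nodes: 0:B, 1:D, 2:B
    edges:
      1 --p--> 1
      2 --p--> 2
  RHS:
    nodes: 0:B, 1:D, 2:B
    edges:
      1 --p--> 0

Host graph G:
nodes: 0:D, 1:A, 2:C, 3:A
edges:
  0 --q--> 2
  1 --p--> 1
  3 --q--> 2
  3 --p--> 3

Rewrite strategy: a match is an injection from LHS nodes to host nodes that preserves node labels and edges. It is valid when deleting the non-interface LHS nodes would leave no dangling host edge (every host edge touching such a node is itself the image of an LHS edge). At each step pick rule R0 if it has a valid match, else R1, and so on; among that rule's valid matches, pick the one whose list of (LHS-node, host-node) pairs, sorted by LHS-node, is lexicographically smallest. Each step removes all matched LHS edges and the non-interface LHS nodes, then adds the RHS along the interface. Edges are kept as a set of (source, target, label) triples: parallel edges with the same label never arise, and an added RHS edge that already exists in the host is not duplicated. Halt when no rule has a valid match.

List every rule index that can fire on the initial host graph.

Answer: [R2]

Steps:
R0: no valid match — LHS pattern not found
R1: no valid match — LHS pattern not found
R2: 2 valid matches — {0↦2, 1↦1}, {0↦2, 1↦3}
R3: no valid match — LHS pattern not found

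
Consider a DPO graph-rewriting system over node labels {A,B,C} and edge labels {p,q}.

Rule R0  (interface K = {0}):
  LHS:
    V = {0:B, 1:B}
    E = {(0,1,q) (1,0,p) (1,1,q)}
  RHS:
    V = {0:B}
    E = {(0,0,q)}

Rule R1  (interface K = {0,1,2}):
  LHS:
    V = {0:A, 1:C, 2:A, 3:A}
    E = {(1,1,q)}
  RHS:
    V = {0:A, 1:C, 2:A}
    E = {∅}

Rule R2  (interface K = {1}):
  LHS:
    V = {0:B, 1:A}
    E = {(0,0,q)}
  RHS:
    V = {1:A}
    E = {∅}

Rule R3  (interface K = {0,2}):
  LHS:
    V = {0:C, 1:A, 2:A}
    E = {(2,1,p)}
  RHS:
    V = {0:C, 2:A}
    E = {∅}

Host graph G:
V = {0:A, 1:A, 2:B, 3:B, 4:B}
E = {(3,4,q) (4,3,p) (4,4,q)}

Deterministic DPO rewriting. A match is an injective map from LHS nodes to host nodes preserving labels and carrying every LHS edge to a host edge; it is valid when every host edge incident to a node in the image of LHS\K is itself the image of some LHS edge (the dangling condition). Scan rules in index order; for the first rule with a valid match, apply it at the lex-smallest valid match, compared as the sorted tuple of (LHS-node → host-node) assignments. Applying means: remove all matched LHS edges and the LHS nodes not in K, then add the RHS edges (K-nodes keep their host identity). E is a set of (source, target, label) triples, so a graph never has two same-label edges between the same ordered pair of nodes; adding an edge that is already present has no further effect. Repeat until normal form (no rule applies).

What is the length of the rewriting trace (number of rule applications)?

start.  V:5 E:3  edges: 3-q->4 4-p->3 4-q->4
1. fire R0 via {0↦3, 1↦4}  →  V:4 E:1  edges: 3-q->3
2. fire R2 via {0↦3, 1↦0}  →  V:3 E:0  edges: ∅
normal form: no rule applies after step 2

Answer: 2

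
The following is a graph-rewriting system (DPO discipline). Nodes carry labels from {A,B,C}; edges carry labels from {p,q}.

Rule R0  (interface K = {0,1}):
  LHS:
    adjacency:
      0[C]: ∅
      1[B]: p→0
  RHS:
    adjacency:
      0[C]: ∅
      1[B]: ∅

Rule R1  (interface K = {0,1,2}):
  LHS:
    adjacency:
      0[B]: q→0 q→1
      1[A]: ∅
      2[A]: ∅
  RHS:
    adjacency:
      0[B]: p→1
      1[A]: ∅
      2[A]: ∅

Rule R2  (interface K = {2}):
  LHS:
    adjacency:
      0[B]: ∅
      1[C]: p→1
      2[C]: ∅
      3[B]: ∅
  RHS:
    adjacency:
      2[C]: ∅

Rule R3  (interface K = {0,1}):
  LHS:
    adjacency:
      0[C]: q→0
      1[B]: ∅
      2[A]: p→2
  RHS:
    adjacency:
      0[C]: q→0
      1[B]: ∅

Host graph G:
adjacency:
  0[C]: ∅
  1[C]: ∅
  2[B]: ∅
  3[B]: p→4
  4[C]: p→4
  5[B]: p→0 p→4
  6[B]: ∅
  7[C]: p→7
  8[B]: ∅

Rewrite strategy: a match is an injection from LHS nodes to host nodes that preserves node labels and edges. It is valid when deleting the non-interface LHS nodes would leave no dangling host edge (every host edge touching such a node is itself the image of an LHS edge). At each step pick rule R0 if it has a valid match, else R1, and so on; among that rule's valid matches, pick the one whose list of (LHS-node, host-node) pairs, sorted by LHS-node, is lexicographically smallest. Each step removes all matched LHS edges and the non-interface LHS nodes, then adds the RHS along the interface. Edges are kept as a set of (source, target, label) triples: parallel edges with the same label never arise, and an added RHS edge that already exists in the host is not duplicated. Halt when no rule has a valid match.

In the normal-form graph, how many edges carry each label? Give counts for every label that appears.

Answer: (no edges)

Derivation:
start.  V:9 E:5  edges: 3-p->4 4-p->4 5-p->0 5-p->4 7-p->7
1. fire R0 via {0↦0, 1↦5}  →  V:9 E:4  edges: 3-p->4 4-p->4 5-p->4 7-p->7
2. fire R0 via {0↦4, 1↦3}  →  V:9 E:3  edges: 4-p->4 5-p->4 7-p->7
3. fire R0 via {0↦4, 1↦5}  →  V:9 E:2  edges: 4-p->4 7-p->7
4. fire R2 via {0↦2, 1↦4, 2↦0, 3↦3}  →  V:6 E:1  edges: 7-p->7
5. fire R2 via {0↦5, 1↦7, 2↦0, 3↦6}  →  V:3 E:0  edges: ∅
normal form: no rule applies after step 5
NF edges: []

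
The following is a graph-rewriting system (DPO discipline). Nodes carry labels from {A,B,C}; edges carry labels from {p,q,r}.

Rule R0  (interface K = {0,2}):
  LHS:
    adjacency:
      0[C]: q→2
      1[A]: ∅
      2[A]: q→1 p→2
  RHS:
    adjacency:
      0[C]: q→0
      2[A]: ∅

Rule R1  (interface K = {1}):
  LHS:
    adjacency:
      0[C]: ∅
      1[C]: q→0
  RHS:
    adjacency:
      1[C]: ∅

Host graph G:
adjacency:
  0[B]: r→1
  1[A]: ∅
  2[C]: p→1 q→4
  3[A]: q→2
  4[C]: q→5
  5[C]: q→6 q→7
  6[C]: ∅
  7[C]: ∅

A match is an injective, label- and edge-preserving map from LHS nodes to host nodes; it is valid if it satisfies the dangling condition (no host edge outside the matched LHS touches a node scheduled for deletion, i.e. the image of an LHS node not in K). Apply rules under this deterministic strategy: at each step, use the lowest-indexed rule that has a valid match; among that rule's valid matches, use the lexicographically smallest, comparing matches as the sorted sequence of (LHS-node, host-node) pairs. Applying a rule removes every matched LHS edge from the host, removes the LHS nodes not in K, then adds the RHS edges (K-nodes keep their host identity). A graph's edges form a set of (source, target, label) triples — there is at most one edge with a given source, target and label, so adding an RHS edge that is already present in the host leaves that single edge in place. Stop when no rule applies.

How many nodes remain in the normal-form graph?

Answer: 4

Steps:
initial: |V|=8 |E|=7  E = 0-r->1 2-p->1 2-q->4 3-q->2 4-q->5 5-q->6 5-q->7
step 1: apply R1 at {0↦6, 1↦5}  → |V|=7 |E|=6  E = 0-r->1 2-p->1 2-q->4 3-q->2 4-q->5 5-q->7
step 2: apply R1 at {0↦7, 1↦5}  → |V|=6 |E|=5  E = 0-r->1 2-p->1 2-q->4 3-q->2 4-q->5
step 3: apply R1 at {0↦5, 1↦4}  → |V|=5 |E|=4  E = 0-r->1 2-p->1 2-q->4 3-q->2
step 4: apply R1 at {0↦4, 1↦2}  → |V|=4 |E|=3  E = 0-r->1 2-p->1 3-q->2
final graph: no rule applies after step 4
NF nodes: {0:B, 1:A, 2:C, 3:A}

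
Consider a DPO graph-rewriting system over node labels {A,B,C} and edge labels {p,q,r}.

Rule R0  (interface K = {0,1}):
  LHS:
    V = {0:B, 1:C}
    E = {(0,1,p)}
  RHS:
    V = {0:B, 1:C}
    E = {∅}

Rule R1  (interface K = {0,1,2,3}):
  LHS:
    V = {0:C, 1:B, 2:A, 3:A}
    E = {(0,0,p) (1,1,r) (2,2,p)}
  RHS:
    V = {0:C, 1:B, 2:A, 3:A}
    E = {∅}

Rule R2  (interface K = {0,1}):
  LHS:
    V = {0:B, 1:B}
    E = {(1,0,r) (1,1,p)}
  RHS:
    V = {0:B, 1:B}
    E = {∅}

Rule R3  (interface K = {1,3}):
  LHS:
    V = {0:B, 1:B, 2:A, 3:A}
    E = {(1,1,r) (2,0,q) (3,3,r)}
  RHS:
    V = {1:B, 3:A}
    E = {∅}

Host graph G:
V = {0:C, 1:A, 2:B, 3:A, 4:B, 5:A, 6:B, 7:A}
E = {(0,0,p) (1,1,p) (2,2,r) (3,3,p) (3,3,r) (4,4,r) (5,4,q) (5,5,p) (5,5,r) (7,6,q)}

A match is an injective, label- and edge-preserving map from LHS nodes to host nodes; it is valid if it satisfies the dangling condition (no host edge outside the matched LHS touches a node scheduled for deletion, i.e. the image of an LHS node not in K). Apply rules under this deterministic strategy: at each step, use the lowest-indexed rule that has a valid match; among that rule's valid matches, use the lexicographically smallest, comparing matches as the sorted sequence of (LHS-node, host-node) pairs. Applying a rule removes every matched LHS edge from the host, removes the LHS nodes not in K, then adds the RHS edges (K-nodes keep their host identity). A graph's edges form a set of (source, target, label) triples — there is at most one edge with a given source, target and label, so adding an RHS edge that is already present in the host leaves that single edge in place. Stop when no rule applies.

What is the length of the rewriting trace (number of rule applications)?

Answer: 2

Derivation:
initial: |V|=8 |E|=10  E = 0-p->0 1-p->1 2-r->2 3-p->3 3-r->3 4-r->4 5-q->4 5-p->5 5-r->5 7-q->6
step 1: apply R1 at {0↦0, 1↦2, 2↦1, 3↦3}  → |V|=8 |E|=7  E = 3-p->3 3-r->3 4-r->4 5-q->4 5-p->5 5-r->5 7-q->6
step 2: apply R3 at {0↦6, 1↦4, 2↦7, 3↦3}  → |V|=6 |E|=4  E = 3-p->3 5-q->4 5-p->5 5-r->5
normal form: no rule applies after step 2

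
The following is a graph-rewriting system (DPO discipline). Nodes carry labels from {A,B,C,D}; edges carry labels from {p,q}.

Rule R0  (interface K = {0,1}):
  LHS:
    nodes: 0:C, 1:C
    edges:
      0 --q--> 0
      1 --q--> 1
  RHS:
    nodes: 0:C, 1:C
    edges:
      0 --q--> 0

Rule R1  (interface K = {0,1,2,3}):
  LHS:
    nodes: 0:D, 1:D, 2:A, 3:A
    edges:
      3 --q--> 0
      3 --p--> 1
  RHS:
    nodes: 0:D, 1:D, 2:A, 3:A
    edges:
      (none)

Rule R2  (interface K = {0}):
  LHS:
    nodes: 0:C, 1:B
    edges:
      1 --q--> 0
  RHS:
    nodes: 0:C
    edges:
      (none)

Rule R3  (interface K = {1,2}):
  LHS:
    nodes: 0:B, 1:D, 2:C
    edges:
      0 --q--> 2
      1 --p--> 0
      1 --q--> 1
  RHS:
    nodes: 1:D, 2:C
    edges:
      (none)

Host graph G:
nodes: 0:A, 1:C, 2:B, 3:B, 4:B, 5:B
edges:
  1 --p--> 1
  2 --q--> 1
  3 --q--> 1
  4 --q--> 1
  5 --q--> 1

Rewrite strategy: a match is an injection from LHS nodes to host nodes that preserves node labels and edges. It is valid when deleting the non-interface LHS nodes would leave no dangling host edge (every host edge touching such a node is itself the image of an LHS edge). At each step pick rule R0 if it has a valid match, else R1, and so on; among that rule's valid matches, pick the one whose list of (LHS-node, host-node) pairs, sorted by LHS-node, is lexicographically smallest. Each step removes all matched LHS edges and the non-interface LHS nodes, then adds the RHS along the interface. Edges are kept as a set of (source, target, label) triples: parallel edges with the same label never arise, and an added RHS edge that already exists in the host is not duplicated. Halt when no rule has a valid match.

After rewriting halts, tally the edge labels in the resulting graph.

Answer: p:1

Derivation:
[0] host  ⇒  6 nodes, 5 edges  {1-p->1 2-q->1 3-q->1 4-q->1 5-q->1}
[1] R2 @ {0↦1, 1↦2}  ⇒  5 nodes, 4 edges  {1-p->1 3-q->1 4-q->1 5-q->1}
[2] R2 @ {0↦1, 1↦3}  ⇒  4 nodes, 3 edges  {1-p->1 4-q->1 5-q->1}
[3] R2 @ {0↦1, 1↦4}  ⇒  3 nodes, 2 edges  {1-p->1 5-q->1}
[4] R2 @ {0↦1, 1↦5}  ⇒  2 nodes, 1 edges  {1-p->1}
normal form: no rule applies after step 4
NF edges: [(1, 1, 'p')]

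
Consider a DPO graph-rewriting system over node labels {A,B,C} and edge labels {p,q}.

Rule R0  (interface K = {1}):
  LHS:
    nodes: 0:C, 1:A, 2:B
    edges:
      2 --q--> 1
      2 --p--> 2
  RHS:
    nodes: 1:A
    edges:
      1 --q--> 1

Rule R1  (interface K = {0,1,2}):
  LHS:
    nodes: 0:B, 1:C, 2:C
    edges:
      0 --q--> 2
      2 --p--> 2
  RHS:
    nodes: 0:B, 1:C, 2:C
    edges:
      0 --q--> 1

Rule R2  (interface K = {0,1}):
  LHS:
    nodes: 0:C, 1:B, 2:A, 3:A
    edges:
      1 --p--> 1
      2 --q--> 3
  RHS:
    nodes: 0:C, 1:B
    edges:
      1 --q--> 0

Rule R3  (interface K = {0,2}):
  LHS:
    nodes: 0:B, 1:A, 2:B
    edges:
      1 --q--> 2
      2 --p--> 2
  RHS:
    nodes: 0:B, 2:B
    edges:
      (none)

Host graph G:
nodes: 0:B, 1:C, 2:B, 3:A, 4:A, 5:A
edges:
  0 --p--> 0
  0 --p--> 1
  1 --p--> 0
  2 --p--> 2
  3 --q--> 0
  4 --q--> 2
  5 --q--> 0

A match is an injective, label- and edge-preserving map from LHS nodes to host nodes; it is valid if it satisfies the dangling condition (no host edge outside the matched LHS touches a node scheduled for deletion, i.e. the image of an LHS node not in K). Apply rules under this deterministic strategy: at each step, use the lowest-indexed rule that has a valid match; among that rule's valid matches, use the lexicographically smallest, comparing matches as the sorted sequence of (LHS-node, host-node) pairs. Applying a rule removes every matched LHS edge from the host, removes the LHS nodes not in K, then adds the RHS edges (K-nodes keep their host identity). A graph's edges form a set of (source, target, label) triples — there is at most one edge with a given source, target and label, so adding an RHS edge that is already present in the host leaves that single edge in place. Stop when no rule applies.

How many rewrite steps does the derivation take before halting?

Answer: 2

Steps:
start.  V:6 E:7  edges: 0-p->0 0-p->1 1-p->0 2-p->2 3-q->0 4-q->2 5-q->0
1. fire R3 via {0↦0, 1↦4, 2↦2}  →  V:5 E:5  edges: 0-p->0 0-p->1 1-p->0 3-q->0 5-q->0
2. fire R3 via {0↦2, 1↦3, 2↦0}  →  V:4 E:3  edges: 0-p->1 1-p->0 5-q->0
normal form: no rule applies after step 2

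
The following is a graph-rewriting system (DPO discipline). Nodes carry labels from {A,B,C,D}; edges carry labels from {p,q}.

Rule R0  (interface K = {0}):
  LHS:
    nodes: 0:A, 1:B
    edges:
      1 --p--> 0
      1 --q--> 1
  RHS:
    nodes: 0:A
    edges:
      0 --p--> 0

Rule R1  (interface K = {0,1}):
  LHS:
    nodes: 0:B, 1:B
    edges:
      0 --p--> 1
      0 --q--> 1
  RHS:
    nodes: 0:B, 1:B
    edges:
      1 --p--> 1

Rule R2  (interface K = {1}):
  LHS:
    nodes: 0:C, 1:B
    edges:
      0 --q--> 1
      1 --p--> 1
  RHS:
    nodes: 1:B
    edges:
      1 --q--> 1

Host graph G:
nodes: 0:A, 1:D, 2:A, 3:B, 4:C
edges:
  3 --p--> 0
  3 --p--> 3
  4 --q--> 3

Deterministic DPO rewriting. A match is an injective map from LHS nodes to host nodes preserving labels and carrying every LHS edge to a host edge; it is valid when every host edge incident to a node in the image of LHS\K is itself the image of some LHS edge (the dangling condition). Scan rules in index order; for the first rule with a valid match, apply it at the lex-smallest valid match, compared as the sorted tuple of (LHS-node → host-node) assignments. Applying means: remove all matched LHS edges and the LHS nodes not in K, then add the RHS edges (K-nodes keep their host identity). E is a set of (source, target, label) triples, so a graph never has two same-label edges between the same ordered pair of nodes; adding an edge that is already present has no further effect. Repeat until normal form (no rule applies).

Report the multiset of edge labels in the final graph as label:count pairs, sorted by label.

Answer: p:1

Steps:
initial: |V|=5 |E|=3  E = 3-p->0 3-p->3 4-q->3
step 1: apply R2 at {0↦4, 1↦3}  → |V|=4 |E|=2  E = 3-p->0 3-q->3
step 2: apply R0 at {0↦0, 1↦3}  → |V|=3 |E|=1  E = 0-p->0
final graph: no rule applies after step 2
NF edges: [(0, 0, 'p')]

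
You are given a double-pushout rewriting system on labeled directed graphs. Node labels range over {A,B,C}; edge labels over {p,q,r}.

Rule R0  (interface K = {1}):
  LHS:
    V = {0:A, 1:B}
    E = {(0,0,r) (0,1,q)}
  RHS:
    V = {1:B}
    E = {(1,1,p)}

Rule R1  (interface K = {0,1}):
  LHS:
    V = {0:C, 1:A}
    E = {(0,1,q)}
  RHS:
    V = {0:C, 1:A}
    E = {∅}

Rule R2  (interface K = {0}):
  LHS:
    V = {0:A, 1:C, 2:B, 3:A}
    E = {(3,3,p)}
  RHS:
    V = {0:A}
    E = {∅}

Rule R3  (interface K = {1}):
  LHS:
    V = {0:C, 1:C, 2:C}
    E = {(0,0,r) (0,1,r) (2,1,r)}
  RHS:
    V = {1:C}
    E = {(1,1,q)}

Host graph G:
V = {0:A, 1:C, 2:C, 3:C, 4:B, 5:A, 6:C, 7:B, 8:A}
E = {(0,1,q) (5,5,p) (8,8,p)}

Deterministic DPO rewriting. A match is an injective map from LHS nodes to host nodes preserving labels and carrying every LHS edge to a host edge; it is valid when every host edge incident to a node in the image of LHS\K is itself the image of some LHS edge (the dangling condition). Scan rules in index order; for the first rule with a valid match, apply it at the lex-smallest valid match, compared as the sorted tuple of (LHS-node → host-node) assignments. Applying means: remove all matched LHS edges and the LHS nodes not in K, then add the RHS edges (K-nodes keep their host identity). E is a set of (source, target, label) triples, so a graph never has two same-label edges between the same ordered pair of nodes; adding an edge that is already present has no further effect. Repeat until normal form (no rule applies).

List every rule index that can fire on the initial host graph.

Answer: [R2]

Steps:
R0: no valid match — LHS pattern not found
R1: no valid match — LHS pattern not found
R2: 24 valid matches — {0↦0, 1↦2, 2↦4, 3↦5}, {0↦0, 1↦2, 2↦4, 3↦8}, {0↦0, 1↦2, 2↦7, 3↦5} (+21 more)
R3: no valid match — LHS pattern not found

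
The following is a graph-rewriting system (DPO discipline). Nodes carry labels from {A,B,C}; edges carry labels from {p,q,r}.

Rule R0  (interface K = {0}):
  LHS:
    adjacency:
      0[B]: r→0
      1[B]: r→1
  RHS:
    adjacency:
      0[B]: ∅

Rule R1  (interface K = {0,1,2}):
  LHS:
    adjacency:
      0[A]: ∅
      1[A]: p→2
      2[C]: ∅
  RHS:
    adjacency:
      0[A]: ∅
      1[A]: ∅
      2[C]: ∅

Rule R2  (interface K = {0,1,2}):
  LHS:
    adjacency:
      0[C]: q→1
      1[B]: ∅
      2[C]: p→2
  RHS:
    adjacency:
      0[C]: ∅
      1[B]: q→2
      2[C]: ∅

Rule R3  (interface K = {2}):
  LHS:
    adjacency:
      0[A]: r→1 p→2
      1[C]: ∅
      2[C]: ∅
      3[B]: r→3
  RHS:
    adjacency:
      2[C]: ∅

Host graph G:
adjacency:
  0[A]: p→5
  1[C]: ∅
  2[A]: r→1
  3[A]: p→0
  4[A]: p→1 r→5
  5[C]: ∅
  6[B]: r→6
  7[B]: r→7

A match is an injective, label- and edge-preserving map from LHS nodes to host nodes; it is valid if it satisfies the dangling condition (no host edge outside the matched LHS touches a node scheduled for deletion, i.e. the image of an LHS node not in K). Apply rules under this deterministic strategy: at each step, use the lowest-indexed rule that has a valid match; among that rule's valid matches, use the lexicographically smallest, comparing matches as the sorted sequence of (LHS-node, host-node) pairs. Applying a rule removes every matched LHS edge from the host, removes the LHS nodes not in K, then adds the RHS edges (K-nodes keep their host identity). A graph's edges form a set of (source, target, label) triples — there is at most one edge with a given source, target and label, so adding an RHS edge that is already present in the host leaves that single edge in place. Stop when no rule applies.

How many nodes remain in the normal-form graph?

[0] host  ⇒  8 nodes, 7 edges  {0-p->5 2-r->1 3-p->0 4-p->1 4-r->5 6-r->6 7-r->7}
[1] R0 @ {0↦6, 1↦7}  ⇒  7 nodes, 5 edges  {0-p->5 2-r->1 3-p->0 4-p->1 4-r->5}
[2] R1 @ {0↦0, 1↦4, 2↦1}  ⇒  7 nodes, 4 edges  {0-p->5 2-r->1 3-p->0 4-r->5}
[3] R1 @ {0↦2, 1↦0, 2↦5}  ⇒  7 nodes, 3 edges  {2-r->1 3-p->0 4-r->5}
normal form: no rule applies after step 3
NF nodes: {0:A, 1:C, 2:A, 3:A, 4:A, 5:C, 6:B}

Answer: 7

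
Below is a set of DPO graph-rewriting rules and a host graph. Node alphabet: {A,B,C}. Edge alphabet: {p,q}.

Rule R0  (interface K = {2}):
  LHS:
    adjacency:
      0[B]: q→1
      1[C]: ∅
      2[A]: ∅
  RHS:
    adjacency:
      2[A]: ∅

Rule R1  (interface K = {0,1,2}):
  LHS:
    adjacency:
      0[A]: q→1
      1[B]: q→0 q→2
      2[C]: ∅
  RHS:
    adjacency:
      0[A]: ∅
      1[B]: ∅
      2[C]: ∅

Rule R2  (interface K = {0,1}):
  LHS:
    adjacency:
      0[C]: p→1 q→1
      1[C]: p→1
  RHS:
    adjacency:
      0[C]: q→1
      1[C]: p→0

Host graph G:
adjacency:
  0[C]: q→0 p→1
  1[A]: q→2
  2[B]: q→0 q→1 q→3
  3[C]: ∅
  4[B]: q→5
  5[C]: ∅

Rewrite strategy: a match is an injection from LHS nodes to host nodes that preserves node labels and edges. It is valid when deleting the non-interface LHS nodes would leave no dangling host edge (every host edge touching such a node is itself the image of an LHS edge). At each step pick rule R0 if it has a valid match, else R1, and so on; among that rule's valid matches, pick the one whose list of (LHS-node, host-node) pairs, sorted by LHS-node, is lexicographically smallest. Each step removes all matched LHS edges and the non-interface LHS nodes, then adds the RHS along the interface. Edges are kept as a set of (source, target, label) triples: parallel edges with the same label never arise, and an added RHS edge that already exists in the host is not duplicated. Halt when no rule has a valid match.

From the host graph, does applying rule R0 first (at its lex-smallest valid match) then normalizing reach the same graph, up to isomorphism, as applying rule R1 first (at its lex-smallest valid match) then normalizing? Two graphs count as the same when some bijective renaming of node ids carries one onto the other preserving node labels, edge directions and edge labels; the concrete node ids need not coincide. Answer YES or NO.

Answer: YES

Steps:
branch R0-first: apply at {0↦4, 1↦5, 2↦1} → |E|=6, then 2 more step(s) → NF |V|=2 |E|=2 V={0:C, 1:A} E=0-q->0 0-p->1
branch R1-first: apply at {0↦1, 1↦2, 2↦0} → |E|=4, then 2 more step(s) → NF |V|=2 |E|=2 V={0:C, 1:A} E=0-q->0 0-p->1
graphs isomorphic (equal up to label-preserving node renaming)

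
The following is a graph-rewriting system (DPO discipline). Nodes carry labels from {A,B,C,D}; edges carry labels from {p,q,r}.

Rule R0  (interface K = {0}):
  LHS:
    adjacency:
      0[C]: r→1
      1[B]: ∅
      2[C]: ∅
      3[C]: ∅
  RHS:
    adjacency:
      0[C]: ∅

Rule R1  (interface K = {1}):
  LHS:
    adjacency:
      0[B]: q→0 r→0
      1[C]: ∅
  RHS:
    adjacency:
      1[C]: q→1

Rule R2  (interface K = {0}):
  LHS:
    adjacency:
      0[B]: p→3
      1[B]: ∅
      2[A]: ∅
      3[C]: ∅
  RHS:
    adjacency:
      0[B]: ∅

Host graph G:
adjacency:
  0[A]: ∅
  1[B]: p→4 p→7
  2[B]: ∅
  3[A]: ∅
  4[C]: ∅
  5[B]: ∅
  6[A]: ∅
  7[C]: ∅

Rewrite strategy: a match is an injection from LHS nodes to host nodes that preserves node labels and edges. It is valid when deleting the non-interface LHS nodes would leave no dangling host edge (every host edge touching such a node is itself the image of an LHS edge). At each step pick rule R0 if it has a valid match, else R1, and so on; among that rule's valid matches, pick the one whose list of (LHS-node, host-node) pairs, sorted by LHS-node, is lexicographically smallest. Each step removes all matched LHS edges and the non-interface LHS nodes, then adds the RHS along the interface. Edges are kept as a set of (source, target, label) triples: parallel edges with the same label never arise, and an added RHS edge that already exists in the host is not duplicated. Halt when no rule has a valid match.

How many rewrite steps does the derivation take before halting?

start.  V:8 E:2  edges: 1-p->4 1-p->7
1. fire R2 via {0↦1, 1↦2, 2↦0, 3↦4}  →  V:5 E:1  edges: 1-p->7
2. fire R2 via {0↦1, 1↦5, 2↦3, 3↦7}  →  V:2 E:0  edges: ∅
final graph: no rule applies after step 2

Answer: 2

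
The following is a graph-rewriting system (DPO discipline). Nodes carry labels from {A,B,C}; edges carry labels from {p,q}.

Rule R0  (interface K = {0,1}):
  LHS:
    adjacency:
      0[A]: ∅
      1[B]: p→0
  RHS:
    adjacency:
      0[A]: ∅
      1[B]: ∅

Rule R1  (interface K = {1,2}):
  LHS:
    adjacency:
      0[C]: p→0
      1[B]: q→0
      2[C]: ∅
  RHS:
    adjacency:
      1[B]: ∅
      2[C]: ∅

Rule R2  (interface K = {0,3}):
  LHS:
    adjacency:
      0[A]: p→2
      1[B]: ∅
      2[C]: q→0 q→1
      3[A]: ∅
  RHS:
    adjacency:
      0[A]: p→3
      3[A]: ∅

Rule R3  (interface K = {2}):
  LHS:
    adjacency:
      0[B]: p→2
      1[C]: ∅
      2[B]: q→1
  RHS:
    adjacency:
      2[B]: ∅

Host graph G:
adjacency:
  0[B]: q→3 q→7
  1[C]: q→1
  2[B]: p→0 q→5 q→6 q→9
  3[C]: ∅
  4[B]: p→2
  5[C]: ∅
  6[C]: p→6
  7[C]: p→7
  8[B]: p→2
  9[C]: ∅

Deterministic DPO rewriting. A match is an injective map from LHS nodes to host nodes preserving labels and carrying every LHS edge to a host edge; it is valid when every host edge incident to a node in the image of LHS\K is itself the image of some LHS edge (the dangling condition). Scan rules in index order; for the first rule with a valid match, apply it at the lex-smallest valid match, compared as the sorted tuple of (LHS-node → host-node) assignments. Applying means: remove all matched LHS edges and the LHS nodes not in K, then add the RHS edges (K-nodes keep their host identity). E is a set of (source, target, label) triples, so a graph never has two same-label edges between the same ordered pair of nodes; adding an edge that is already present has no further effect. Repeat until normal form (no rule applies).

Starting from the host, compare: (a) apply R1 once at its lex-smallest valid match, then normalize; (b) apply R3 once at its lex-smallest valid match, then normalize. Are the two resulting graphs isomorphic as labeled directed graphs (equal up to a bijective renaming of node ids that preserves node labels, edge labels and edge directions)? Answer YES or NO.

branch R1-first: apply at {0↦6, 1↦2, 2↦1} → |E|=9, then 4 more step(s) → NF |V|=2 |E|=1 V={0:B, 1:C} E=1-q->1
branch R3-first: apply at {0↦4, 1↦5, 2↦2} → |E|=9, then 4 more step(s) → NF |V|=2 |E|=1 V={0:B, 1:C} E=1-q->1
graphs isomorphic (equal up to label-preserving node renaming)

Answer: YES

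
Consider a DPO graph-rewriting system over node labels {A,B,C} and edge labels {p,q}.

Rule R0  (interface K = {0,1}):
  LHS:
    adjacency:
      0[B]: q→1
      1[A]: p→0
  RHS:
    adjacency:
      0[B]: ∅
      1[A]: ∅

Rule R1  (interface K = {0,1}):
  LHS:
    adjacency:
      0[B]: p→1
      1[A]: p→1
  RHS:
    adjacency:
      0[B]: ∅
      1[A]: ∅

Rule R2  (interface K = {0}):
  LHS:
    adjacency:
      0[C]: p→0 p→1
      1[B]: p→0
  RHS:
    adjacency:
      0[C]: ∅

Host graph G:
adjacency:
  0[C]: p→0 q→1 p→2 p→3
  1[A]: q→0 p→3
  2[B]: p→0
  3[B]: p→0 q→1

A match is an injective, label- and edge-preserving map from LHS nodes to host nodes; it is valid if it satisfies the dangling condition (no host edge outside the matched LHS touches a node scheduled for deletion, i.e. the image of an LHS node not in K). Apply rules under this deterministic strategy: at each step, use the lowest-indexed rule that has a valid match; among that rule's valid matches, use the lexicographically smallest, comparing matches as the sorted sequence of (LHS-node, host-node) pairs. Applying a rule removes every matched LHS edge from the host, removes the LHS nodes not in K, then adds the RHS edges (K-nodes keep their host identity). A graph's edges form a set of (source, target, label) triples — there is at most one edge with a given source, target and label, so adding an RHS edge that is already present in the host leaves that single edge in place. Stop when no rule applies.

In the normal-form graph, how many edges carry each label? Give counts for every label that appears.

start.  V:4 E:9  edges: 0-p->0 0-q->1 0-p->2 0-p->3 1-q->0 1-p->3 2-p->0 3-p->0 3-q->1
1. fire R0 via {0↦3, 1↦1}  →  V:4 E:7  edges: 0-p->0 0-q->1 0-p->2 0-p->3 1-q->0 2-p->0 3-p->0
2. fire R2 via {0↦0, 1↦2}  →  V:3 E:4  edges: 0-q->1 0-p->3 1-q->0 3-p->0
halt: no rule applies after step 2
NF edges: [(0, 1, 'q'), (0, 3, 'p'), (1, 0, 'q'), (3, 0, 'p')]

Answer: p:2 q:2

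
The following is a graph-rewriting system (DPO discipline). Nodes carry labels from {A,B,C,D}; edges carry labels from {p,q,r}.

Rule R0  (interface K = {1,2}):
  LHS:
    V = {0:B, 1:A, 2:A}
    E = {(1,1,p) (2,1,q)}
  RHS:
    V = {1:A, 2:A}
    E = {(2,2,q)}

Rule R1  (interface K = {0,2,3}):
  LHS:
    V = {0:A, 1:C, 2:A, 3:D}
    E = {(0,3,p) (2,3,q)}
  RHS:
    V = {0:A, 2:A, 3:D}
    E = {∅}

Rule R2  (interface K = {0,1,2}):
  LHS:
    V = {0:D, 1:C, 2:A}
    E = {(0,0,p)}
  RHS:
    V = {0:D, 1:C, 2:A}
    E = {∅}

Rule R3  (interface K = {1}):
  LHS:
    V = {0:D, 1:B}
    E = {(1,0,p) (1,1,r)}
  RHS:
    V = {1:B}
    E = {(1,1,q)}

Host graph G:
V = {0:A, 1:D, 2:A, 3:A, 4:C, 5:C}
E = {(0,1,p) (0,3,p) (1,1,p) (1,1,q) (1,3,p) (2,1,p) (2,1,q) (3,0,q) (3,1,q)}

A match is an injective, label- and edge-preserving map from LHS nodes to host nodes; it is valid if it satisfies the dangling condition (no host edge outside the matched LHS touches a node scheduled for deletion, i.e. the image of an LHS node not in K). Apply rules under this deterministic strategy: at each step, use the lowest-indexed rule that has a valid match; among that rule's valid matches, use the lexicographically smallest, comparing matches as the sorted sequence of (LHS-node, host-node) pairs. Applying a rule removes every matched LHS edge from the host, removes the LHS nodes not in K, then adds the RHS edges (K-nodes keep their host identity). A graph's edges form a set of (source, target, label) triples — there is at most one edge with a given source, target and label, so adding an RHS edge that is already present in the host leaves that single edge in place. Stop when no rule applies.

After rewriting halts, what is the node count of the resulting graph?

[0] host  ⇒  6 nodes, 9 edges  {0-p->1 0-p->3 1-p->1 1-q->1 1-p->3 2-p->1 2-q->1 3-q->0 3-q->1}
[1] R1 @ {0↦0, 1↦4, 2↦2, 3↦1}  ⇒  5 nodes, 7 edges  {0-p->3 1-p->1 1-q->1 1-p->3 2-p->1 3-q->0 3-q->1}
[2] R1 @ {0↦2, 1↦5, 2↦3, 3↦1}  ⇒  4 nodes, 5 edges  {0-p->3 1-p->1 1-q->1 1-p->3 3-q->0}
normal form: no rule applies after step 2
NF nodes: {0:A, 1:D, 2:A, 3:A}

Answer: 4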